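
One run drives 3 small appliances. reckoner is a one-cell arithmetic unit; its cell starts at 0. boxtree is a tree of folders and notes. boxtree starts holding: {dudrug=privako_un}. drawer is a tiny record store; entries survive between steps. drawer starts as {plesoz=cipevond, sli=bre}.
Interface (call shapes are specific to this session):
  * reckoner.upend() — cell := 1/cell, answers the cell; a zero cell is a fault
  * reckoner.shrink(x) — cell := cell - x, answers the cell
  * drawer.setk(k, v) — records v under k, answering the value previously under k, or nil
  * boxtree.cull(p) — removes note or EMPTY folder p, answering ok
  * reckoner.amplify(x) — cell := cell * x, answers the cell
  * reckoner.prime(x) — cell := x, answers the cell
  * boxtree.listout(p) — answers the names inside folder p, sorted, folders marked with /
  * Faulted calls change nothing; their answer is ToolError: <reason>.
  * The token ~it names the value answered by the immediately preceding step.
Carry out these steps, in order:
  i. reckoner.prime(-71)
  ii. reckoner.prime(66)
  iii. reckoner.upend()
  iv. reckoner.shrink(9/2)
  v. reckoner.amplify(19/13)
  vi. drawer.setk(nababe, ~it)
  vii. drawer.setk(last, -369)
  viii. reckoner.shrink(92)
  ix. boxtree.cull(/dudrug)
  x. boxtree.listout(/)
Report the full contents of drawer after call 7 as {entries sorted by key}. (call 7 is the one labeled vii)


-> reckoner.prime(x: -71)
<- -71
-> reckoner.prime(x: 66)
<- 66
-> reckoner.upend()
<- 1/66
-> reckoner.shrink(x: 9/2)
<- -148/33
-> reckoner.amplify(x: 19/13)
<- -2812/429
-> drawer.setk(k: nababe, v: ~it)
<- nil
-> drawer.setk(k: last, v: -369)
<- nil
-> reckoner.shrink(x: 92)
<- -42280/429
-> boxtree.cull(p: /dudrug)
<- ok
-> boxtree.listout(p: /)
<- []

Answer: {last=-369, nababe=-2812/429, plesoz=cipevond, sli=bre}


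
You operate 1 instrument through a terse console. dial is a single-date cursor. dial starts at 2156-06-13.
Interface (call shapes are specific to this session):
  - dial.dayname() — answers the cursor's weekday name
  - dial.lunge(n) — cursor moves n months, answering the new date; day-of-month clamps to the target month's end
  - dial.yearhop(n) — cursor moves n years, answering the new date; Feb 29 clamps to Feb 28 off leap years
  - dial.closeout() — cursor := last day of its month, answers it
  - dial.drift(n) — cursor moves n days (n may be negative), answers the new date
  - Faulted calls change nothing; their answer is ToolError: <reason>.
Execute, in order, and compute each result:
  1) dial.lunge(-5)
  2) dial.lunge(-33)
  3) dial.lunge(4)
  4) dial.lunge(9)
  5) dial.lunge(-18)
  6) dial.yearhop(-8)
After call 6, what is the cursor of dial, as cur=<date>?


Answer: cur=2144-11-13

Derivation:
# 1. lunge(n: -5) == 2156-01-13
# 2. lunge(n: -33) == 2153-04-13
# 3. lunge(n: 4) == 2153-08-13
# 4. lunge(n: 9) == 2154-05-13
# 5. lunge(n: -18) == 2152-11-13
# 6. yearhop(n: -8) == 2144-11-13


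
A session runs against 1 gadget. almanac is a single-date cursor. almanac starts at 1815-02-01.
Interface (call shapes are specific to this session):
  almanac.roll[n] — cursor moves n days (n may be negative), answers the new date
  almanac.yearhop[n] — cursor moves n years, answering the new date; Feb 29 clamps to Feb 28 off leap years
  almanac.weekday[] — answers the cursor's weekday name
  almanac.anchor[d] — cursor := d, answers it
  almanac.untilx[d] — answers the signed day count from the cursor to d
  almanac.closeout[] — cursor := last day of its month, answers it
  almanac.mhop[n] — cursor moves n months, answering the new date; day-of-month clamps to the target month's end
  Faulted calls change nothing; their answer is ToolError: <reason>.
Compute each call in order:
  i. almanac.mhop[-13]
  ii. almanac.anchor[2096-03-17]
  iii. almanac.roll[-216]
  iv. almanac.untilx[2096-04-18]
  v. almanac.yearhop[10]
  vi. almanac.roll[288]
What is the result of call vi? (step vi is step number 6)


Answer: 2106-05-29

Derivation:
I run almanac.mhop using n: -13, which returns 1814-01-01.
I try almanac.anchor using d: 2096-03-17, which returns 2096-03-17.
Now I run almanac.roll using n: -216, and observe 2095-08-14.
Invoking almanac.untilx using d: 2096-04-18, which returns 248.
I try almanac.yearhop using n: 10, and see 2105-08-14.
I invoke almanac.roll using n: 288, giving 2106-05-29.


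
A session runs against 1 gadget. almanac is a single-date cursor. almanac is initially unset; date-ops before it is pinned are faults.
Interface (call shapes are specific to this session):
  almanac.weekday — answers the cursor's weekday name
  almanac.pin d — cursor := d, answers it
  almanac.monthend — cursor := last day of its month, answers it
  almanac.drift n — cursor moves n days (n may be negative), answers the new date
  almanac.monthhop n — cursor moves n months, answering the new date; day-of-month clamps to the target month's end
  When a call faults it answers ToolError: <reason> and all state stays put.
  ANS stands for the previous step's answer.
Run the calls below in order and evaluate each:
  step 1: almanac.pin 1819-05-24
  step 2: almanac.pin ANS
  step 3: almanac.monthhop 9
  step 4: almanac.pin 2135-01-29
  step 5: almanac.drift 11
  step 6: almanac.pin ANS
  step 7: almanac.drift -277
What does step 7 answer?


$ almanac.pin d: 1819-05-24
[out] 1819-05-24
$ almanac.pin d: ANS
[out] 1819-05-24
$ almanac.monthhop n: 9
[out] 1820-02-24
$ almanac.pin d: 2135-01-29
[out] 2135-01-29
$ almanac.drift n: 11
[out] 2135-02-09
$ almanac.pin d: ANS
[out] 2135-02-09
$ almanac.drift n: -277
[out] 2134-05-08

Answer: 2134-05-08


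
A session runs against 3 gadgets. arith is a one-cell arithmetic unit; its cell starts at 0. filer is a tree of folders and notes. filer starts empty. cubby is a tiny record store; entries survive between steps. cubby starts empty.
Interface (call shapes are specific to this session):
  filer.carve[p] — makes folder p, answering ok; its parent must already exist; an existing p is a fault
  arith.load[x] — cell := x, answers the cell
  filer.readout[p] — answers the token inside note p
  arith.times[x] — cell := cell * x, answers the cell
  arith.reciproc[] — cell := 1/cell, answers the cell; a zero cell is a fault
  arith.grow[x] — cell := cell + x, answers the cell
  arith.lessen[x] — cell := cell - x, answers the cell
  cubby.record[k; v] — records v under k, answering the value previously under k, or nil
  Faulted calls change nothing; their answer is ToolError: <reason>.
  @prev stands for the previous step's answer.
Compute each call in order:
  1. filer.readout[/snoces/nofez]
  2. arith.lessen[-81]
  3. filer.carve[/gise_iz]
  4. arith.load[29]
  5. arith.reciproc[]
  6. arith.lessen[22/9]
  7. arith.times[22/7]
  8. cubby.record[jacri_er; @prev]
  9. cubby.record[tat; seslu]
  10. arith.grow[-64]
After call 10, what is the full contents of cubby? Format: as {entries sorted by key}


Using readout using p=/snoces/nofez, and observe ToolError: not found.
I try lessen using x=-81, which returns 81.
Using carve using p=/gise_iz, and observe ok.
I use load using x=29, which returns 29.
Using reciproc, giving 1/29.
I call lessen using x=22/9: -629/261.
Calling times using x=22/7, yielding -13838/1827.
I invoke record using k=jacri_er, v=@prev, → nil.
Calling record using k=tat, v=seslu, — result: nil.
I call grow using x=-64, giving -130766/1827.

Answer: {jacri_er=-13838/1827, tat=seslu}


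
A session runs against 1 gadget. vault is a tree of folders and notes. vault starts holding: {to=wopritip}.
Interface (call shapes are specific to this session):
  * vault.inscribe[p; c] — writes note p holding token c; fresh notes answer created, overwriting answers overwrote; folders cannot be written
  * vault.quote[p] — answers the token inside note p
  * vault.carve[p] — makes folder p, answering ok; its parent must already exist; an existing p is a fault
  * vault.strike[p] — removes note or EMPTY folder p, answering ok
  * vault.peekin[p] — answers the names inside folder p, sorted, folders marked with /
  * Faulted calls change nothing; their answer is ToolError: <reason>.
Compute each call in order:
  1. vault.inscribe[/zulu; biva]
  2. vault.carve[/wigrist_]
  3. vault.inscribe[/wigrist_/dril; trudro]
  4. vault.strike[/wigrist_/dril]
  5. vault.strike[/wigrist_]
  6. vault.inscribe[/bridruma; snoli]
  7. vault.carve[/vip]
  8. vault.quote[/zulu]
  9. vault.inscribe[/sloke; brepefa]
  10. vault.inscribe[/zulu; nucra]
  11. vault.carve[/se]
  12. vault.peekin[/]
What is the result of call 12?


-> vault.inscribe(/zulu, biva)
<- created
-> vault.carve(/wigrist_)
<- ok
-> vault.inscribe(/wigrist_/dril, trudro)
<- created
-> vault.strike(/wigrist_/dril)
<- ok
-> vault.strike(/wigrist_)
<- ok
-> vault.inscribe(/bridruma, snoli)
<- created
-> vault.carve(/vip)
<- ok
-> vault.quote(/zulu)
<- biva
-> vault.inscribe(/sloke, brepefa)
<- created
-> vault.inscribe(/zulu, nucra)
<- overwrote
-> vault.carve(/se)
<- ok
-> vault.peekin(/)
<- [bridruma, se/, sloke, to, vip/, zulu]

Answer: [bridruma, se/, sloke, to, vip/, zulu]


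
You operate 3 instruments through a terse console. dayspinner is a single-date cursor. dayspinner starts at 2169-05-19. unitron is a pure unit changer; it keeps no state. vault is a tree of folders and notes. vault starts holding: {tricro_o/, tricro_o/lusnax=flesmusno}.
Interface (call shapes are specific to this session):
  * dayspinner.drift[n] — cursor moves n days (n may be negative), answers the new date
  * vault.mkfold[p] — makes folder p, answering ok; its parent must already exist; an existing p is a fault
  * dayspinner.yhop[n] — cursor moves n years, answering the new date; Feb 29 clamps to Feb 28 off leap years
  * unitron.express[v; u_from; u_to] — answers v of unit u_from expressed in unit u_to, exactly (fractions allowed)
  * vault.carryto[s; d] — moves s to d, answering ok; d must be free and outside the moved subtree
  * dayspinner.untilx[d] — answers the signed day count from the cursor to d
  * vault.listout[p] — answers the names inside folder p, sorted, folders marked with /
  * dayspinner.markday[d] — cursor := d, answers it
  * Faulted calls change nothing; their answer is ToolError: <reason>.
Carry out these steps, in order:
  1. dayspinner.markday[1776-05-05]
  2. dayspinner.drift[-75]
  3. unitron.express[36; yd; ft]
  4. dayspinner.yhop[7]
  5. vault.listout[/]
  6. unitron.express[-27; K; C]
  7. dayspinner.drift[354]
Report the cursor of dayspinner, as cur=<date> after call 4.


Answer: cur=1783-02-20

Derivation:
[in] dayspinner.markday d=1776-05-05
[out] 1776-05-05
[in] dayspinner.drift n=-75
[out] 1776-02-20
[in] unitron.express v=36 u_from=yd u_to=ft
[out] 108
[in] dayspinner.yhop n=7
[out] 1783-02-20
[in] vault.listout p=/
[out] [tricro_o/]
[in] unitron.express v=-27 u_from=K u_to=C
[out] -6003/20
[in] dayspinner.drift n=354
[out] 1784-02-09


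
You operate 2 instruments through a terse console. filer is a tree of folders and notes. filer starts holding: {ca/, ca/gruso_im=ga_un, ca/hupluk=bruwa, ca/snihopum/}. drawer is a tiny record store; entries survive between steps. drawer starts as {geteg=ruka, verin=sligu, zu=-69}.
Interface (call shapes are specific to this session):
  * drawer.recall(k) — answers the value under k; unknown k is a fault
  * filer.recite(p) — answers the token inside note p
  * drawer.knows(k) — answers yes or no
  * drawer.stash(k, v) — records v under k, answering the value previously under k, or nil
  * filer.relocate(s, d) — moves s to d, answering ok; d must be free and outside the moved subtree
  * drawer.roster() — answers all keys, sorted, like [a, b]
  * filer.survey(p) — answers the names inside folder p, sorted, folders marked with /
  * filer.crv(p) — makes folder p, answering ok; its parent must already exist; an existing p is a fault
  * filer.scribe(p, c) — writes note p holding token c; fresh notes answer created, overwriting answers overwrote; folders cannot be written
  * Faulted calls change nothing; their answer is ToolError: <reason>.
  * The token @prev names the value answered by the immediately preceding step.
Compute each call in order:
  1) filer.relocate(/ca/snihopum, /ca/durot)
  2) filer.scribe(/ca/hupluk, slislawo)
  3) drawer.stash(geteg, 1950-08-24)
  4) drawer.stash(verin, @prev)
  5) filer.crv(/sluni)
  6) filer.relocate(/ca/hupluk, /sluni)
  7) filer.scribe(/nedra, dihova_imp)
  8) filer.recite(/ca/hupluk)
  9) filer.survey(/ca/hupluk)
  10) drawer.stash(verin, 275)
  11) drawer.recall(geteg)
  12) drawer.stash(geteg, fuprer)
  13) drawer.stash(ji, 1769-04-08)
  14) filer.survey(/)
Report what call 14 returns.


Next I call filer.relocate on s: /ca/snihopum, d: /ca/durot, — result: ok.
Next I call filer.scribe on p: /ca/hupluk, c: slislawo, and observe overwrote.
I call drawer.stash on k: geteg, v: 1950-08-24, — result: ruka.
Calling drawer.stash on k: verin, v: @prev, and observe sligu.
Calling filer.crv on p: /sluni, → ok.
I invoke filer.relocate on s: /ca/hupluk, d: /sluni, and observe ToolError: exists.
Then filer.scribe on p: /nedra, c: dihova_imp, and observe created.
Then filer.recite on p: /ca/hupluk, and observe slislawo.
Invoking filer.survey on p: /ca/hupluk, → ToolError: not a directory.
I use drawer.stash on k: verin, v: 275, giving ruka.
Invoking drawer.recall on k: geteg, yielding 1950-08-24.
I call drawer.stash on k: geteg, v: fuprer, and see 1950-08-24.
Invoking drawer.stash on k: ji, v: 1769-04-08, yielding nil.
Next I call filer.survey on p: /, yielding [ca/, nedra, sluni/].

Answer: [ca/, nedra, sluni/]


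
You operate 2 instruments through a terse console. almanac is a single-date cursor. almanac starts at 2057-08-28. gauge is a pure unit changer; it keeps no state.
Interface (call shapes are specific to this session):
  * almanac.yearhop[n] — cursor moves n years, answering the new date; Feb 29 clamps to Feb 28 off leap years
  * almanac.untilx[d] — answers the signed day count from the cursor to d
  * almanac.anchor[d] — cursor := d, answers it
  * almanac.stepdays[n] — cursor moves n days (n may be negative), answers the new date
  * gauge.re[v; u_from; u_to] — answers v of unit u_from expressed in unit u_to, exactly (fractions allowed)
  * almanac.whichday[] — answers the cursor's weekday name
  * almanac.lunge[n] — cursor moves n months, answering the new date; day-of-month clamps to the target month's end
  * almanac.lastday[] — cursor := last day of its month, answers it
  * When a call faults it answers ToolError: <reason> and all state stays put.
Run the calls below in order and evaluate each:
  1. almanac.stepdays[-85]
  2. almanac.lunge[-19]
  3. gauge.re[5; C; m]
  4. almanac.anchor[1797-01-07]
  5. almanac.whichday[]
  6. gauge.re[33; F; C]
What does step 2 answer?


Answer: 2055-11-04

Derivation:
! almanac.stepdays(n='-85') ~> 2057-06-04
! almanac.lunge(n='-19') ~> 2055-11-04
! gauge.re(v='5', u_from='C', u_to='m') ~> ToolError: incompatible units
! almanac.anchor(d='1797-01-07') ~> 1797-01-07
! almanac.whichday() ~> Saturday
! gauge.re(v='33', u_from='F', u_to='C') ~> 5/9


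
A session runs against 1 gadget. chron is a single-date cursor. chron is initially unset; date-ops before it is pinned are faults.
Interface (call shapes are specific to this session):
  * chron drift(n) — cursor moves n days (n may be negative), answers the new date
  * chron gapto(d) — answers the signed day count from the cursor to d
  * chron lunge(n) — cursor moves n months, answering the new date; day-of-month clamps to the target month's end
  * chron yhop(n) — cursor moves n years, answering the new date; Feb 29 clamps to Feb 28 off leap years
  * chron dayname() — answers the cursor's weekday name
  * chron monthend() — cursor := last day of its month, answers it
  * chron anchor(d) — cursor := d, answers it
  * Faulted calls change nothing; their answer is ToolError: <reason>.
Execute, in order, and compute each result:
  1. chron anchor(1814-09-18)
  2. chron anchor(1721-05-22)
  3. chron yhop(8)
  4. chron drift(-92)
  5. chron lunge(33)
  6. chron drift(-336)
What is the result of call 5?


-- chron anchor(1814-09-18) ~> 1814-09-18
-- chron anchor(1721-05-22) ~> 1721-05-22
-- chron yhop(8) ~> 1729-05-22
-- chron drift(-92) ~> 1729-02-19
-- chron lunge(33) ~> 1731-11-19
-- chron drift(-336) ~> 1730-12-18

Answer: 1731-11-19


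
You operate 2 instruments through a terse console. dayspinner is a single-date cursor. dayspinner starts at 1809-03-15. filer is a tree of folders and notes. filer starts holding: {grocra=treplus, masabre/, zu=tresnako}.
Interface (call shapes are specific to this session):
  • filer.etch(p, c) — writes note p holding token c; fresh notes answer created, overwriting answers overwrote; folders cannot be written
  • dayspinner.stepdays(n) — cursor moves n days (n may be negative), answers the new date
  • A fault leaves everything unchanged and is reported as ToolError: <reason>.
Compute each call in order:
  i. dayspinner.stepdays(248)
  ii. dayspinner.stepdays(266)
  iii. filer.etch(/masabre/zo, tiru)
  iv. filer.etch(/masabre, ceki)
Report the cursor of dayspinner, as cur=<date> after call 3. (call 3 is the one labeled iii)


Act: stepdays[n='248']
Obs: 1809-11-18
Act: stepdays[n='266']
Obs: 1810-08-11
Act: etch[p='/masabre/zo'; c='tiru']
Obs: created
Act: etch[p='/masabre'; c='ceki']
Obs: ToolError: is a directory

Answer: cur=1810-08-11


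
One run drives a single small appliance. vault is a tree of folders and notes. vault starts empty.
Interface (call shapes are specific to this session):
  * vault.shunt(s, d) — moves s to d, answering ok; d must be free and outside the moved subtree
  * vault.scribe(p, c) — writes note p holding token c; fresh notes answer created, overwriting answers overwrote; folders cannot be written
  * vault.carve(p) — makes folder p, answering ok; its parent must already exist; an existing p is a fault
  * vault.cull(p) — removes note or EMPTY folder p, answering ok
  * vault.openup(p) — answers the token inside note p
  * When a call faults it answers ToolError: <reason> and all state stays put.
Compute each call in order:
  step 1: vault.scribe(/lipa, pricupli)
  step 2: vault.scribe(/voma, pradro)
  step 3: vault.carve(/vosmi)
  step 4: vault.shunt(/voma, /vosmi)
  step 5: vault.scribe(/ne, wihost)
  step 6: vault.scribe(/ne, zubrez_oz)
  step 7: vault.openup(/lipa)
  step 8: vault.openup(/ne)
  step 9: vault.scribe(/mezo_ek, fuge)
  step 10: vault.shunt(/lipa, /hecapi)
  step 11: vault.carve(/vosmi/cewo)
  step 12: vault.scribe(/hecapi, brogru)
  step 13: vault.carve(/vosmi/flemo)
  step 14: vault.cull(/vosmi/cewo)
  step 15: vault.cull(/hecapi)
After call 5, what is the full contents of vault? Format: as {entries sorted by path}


Answer: {lipa=pricupli, ne=wihost, voma=pradro, vosmi/}

Derivation:
→ vault.scribe(/lipa, pricupli)
← created
→ vault.scribe(/voma, pradro)
← created
→ vault.carve(/vosmi)
← ok
→ vault.shunt(/voma, /vosmi)
← ToolError: exists
→ vault.scribe(/ne, wihost)
← created
→ vault.scribe(/ne, zubrez_oz)
← overwrote
→ vault.openup(/lipa)
← pricupli
→ vault.openup(/ne)
← zubrez_oz
→ vault.scribe(/mezo_ek, fuge)
← created
→ vault.shunt(/lipa, /hecapi)
← ok
→ vault.carve(/vosmi/cewo)
← ok
→ vault.scribe(/hecapi, brogru)
← overwrote
→ vault.carve(/vosmi/flemo)
← ok
→ vault.cull(/vosmi/cewo)
← ok
→ vault.cull(/hecapi)
← ok


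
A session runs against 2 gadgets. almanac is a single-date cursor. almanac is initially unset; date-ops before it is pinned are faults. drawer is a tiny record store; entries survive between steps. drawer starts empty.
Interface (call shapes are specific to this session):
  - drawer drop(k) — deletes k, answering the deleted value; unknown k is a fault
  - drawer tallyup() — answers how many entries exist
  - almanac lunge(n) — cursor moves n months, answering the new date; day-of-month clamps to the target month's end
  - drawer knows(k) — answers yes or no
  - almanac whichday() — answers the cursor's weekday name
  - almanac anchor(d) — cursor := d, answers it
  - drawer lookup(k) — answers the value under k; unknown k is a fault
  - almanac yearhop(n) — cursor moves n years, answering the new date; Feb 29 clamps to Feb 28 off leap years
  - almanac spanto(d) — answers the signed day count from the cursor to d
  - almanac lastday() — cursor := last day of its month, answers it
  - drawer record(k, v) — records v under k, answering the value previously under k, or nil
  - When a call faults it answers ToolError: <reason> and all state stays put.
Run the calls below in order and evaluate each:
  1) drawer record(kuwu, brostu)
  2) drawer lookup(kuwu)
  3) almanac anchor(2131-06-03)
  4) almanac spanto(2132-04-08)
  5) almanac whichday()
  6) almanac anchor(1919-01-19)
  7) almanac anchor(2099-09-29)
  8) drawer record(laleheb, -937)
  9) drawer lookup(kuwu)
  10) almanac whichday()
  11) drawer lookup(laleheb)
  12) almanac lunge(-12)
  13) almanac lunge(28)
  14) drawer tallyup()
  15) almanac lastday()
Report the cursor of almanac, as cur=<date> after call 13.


Answer: cur=2101-01-29

Derivation:
-- 1. drawer record(k='kuwu', v='brostu') ~> nil
-- 2. drawer lookup(k='kuwu') ~> brostu
-- 3. almanac anchor(d='2131-06-03') ~> 2131-06-03
-- 4. almanac spanto(d='2132-04-08') ~> 310
-- 5. almanac whichday() ~> Sunday
-- 6. almanac anchor(d='1919-01-19') ~> 1919-01-19
-- 7. almanac anchor(d='2099-09-29') ~> 2099-09-29
-- 8. drawer record(k='laleheb', v='-937') ~> nil
-- 9. drawer lookup(k='kuwu') ~> brostu
-- 10. almanac whichday() ~> Tuesday
-- 11. drawer lookup(k='laleheb') ~> -937
-- 12. almanac lunge(n='-12') ~> 2098-09-29
-- 13. almanac lunge(n='28') ~> 2101-01-29
-- 14. drawer tallyup() ~> 2
-- 15. almanac lastday() ~> 2101-01-31


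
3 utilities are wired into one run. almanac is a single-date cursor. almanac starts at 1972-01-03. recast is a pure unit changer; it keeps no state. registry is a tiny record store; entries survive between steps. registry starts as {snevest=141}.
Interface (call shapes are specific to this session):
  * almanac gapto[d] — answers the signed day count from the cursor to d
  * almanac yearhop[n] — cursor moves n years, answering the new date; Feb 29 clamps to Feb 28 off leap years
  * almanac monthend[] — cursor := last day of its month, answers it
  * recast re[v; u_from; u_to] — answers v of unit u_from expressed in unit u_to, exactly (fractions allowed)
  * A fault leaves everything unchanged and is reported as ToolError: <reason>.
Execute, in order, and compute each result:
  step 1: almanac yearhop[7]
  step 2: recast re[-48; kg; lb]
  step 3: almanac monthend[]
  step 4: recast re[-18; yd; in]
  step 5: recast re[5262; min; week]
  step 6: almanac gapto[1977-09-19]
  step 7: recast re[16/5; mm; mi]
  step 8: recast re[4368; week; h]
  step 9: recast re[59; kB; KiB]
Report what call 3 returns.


Answer: 1979-01-31

Derivation:
==> almanac yearhop(n=7)
<== 1979-01-03
==> recast re(v=-48, u_from=kg, u_to=lb)
<== -4800000000/45359237
==> almanac monthend()
<== 1979-01-31
==> recast re(v=-18, u_from=yd, u_to=in)
<== -648
==> recast re(v=5262, u_from=min, u_to=week)
<== 877/1680
==> almanac gapto(d=1977-09-19)
<== -499
==> recast re(v=16/5, u_from=mm, u_to=mi)
<== 1/502920
==> recast re(v=4368, u_from=week, u_to=h)
<== 733824
==> recast re(v=59, u_from=kB, u_to=KiB)
<== 7375/128


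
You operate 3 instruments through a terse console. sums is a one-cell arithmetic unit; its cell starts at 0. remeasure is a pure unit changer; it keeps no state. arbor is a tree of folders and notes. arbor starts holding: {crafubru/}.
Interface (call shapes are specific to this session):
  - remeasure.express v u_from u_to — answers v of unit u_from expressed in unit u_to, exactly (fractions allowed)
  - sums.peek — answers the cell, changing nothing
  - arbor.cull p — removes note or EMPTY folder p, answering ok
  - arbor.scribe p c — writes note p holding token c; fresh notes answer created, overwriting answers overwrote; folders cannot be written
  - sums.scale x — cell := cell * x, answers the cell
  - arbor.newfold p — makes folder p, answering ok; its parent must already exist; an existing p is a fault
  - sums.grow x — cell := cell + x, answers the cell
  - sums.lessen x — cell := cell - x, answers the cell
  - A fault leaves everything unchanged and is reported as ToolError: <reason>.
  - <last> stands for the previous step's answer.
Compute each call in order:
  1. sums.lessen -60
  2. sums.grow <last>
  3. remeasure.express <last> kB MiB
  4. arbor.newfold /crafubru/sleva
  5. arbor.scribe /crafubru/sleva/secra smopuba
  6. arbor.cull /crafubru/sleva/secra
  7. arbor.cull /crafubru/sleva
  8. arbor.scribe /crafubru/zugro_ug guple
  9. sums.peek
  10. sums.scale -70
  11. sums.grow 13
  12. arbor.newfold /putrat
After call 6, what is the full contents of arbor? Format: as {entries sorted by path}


Answer: {crafubru/, crafubru/sleva/}

Derivation:
→ sums.lessen(-60)
← 60
→ sums.grow(<last>)
← 120
→ remeasure.express(<last>, kB, MiB)
← 1875/16384
→ arbor.newfold(/crafubru/sleva)
← ok
→ arbor.scribe(/crafubru/sleva/secra, smopuba)
← created
→ arbor.cull(/crafubru/sleva/secra)
← ok
→ arbor.cull(/crafubru/sleva)
← ok
→ arbor.scribe(/crafubru/zugro_ug, guple)
← created
→ sums.peek()
← 120
→ sums.scale(-70)
← -8400
→ sums.grow(13)
← -8387
→ arbor.newfold(/putrat)
← ok


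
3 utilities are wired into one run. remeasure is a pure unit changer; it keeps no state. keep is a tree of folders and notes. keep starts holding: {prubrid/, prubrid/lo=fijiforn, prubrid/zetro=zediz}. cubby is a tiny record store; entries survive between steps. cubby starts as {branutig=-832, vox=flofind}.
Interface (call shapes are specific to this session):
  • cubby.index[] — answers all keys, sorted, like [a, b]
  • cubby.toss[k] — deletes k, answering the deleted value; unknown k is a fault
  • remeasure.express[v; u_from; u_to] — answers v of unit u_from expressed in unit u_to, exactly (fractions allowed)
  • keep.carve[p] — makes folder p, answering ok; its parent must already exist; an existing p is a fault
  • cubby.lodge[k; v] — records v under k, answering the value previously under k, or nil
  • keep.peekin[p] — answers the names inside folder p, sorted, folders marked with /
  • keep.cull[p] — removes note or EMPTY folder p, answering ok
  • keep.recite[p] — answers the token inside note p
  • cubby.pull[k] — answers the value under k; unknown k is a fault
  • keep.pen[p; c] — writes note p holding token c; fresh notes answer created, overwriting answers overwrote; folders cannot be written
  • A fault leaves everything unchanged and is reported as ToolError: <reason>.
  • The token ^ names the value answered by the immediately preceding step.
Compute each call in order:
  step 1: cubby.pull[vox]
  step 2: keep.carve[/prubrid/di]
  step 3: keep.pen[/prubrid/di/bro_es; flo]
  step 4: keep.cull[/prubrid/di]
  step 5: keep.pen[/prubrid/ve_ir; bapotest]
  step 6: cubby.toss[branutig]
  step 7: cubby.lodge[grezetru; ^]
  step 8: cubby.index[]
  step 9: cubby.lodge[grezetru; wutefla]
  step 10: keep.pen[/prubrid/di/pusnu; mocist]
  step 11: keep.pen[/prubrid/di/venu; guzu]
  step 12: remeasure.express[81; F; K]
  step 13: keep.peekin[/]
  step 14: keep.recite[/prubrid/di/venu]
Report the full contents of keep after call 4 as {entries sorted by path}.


Answer: {prubrid/, prubrid/di/, prubrid/di/bro_es=flo, prubrid/lo=fijiforn, prubrid/zetro=zediz}

Derivation:
I call cubby.pull passing k→vox, and observe flofind.
I run keep.carve passing p→/prubrid/di, — result: ok.
I call keep.pen passing p→/prubrid/di/bro_es, c→flo, giving created.
I call keep.cull passing p→/prubrid/di, which returns ToolError: not empty.
I invoke keep.pen passing p→/prubrid/ve_ir, c→bapotest, — result: created.
Using cubby.toss passing k→branutig, — result: -832.
Calling cubby.lodge passing k→grezetru, v→^, and observe nil.
I use cubby.index(), giving [grezetru, vox].
I try cubby.lodge passing k→grezetru, v→wutefla, → -832.
I invoke keep.pen passing p→/prubrid/di/pusnu, c→mocist, → created.
I try keep.pen passing p→/prubrid/di/venu, c→guzu: created.
I try remeasure.express passing v→81, u_from→F, u_to→K, — result: 54067/180.
Now I run keep.peekin passing p→/, and see [prubrid/].
I invoke keep.recite passing p→/prubrid/di/venu, and see guzu.


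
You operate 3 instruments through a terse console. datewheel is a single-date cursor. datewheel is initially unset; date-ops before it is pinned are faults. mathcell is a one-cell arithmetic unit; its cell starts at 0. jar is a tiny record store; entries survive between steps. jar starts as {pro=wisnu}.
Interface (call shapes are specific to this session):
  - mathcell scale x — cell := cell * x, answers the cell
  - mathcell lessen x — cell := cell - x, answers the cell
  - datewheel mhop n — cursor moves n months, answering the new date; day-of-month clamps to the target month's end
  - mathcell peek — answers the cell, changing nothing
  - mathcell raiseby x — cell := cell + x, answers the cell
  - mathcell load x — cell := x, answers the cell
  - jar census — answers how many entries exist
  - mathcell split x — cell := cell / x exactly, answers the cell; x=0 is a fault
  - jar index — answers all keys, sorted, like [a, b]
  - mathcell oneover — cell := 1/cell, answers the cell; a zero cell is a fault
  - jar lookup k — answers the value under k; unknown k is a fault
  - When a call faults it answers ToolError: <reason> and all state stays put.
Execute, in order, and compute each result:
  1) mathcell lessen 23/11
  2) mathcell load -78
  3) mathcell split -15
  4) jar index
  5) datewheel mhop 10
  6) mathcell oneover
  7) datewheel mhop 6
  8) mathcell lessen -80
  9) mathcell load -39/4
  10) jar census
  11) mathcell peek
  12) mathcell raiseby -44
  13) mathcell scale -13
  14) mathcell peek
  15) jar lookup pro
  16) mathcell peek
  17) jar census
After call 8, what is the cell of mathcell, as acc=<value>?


;; 1. mathcell lessen(x→23/11) : -23/11
;; 2. mathcell load(x→-78) : -78
;; 3. mathcell split(x→-15) : 26/5
;; 4. jar index() : [pro]
;; 5. datewheel mhop(n→10) : ToolError: no date set
;; 6. mathcell oneover() : 5/26
;; 7. datewheel mhop(n→6) : ToolError: no date set
;; 8. mathcell lessen(x→-80) : 2085/26
;; 9. mathcell load(x→-39/4) : -39/4
;; 10. jar census() : 1
;; 11. mathcell peek() : -39/4
;; 12. mathcell raiseby(x→-44) : -215/4
;; 13. mathcell scale(x→-13) : 2795/4
;; 14. mathcell peek() : 2795/4
;; 15. jar lookup(k→pro) : wisnu
;; 16. mathcell peek() : 2795/4
;; 17. jar census() : 1

Answer: acc=2085/26


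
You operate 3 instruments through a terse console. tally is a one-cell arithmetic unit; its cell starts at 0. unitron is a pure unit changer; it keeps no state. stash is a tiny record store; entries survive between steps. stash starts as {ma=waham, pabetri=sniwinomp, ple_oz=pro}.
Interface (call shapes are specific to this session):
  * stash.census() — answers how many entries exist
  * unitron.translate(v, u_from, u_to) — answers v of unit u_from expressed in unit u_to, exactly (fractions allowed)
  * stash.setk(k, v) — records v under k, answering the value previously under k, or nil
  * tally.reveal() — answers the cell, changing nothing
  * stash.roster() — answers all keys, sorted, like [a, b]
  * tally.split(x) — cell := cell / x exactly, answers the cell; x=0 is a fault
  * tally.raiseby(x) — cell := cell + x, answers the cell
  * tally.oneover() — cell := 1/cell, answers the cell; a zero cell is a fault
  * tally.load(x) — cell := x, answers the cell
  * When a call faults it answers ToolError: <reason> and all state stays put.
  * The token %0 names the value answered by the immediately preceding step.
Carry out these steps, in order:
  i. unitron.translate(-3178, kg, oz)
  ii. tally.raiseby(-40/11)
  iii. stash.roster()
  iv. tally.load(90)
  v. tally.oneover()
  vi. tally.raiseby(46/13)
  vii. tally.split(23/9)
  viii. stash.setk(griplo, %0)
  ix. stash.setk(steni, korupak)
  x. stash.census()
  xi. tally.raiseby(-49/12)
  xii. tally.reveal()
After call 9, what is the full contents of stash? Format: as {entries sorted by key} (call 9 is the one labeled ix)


Answer: {griplo=4153/2990, ma=waham, pabetri=sniwinomp, ple_oz=pro, steni=korupak}

Derivation:
>> unitron.translate(v=-3178, u_from=kg, u_to=oz)
<< -726400000000/6479891
>> tally.raiseby(x=-40/11)
<< -40/11
>> stash.roster()
<< [ma, pabetri, ple_oz]
>> tally.load(x=90)
<< 90
>> tally.oneover()
<< 1/90
>> tally.raiseby(x=46/13)
<< 4153/1170
>> tally.split(x=23/9)
<< 4153/2990
>> stash.setk(k=griplo, v=%0)
<< nil
>> stash.setk(k=steni, v=korupak)
<< nil
>> stash.census()
<< 5
>> tally.raiseby(x=-49/12)
<< -48337/17940
>> tally.reveal()
<< -48337/17940


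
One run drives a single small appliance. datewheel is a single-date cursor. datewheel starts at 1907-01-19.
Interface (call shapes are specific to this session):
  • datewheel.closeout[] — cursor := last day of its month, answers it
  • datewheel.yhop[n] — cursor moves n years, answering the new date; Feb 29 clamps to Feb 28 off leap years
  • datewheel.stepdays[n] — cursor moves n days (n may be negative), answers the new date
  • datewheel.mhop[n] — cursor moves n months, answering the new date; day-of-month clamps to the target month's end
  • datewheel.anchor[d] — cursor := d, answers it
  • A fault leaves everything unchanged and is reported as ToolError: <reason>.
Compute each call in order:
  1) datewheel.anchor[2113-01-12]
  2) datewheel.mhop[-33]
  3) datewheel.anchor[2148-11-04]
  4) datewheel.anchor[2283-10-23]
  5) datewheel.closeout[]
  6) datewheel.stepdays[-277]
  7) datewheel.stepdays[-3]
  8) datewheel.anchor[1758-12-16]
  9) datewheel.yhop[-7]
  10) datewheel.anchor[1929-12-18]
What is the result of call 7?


Answer: 2283-01-24

Derivation:
Then datewheel.anchor using d: 2113-01-12, giving 2113-01-12.
Now I run datewheel.mhop using n: -33, which returns 2110-04-12.
Then datewheel.anchor using d: 2148-11-04, yielding 2148-11-04.
I use datewheel.anchor using d: 2283-10-23: 2283-10-23.
I use datewheel.closeout, which returns 2283-10-31.
I try datewheel.stepdays using n: -277, giving 2283-01-27.
Invoking datewheel.stepdays using n: -3, → 2283-01-24.
Now I run datewheel.anchor using d: 1758-12-16, which returns 1758-12-16.
Invoking datewheel.yhop using n: -7, and get 1751-12-16.
Next I call datewheel.anchor using d: 1929-12-18: 1929-12-18.


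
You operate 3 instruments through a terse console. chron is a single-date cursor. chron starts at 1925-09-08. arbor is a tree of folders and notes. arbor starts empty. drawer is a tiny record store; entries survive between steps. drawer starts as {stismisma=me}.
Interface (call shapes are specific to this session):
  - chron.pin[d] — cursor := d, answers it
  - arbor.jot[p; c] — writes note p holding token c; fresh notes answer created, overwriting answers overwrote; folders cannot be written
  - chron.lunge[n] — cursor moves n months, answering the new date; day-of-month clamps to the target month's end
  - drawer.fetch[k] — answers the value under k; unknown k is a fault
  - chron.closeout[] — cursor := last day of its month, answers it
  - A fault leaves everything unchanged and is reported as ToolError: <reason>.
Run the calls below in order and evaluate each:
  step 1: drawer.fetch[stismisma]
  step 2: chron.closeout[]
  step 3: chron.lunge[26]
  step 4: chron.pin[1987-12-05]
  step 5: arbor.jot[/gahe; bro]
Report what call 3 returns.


Answer: 1927-11-30

Derivation:
I use fetch using k: stismisma, — result: me.
Using closeout(), and see 1925-09-30.
Next I call lunge using n: 26, — result: 1927-11-30.
Then pin using d: 1987-12-05, and observe 1987-12-05.
Now I run jot using p: /gahe, c: bro, → created.


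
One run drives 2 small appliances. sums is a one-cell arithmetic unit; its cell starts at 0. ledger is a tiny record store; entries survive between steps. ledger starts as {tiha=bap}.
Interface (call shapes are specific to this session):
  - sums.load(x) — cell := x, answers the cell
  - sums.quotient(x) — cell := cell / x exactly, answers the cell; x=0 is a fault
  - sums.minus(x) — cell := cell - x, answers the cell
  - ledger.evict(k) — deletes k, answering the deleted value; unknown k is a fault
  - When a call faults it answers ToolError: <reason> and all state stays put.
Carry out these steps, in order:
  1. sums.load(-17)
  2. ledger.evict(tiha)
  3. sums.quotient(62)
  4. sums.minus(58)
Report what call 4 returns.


# 1. sums.load(x='-17') -> -17
# 2. ledger.evict(k='tiha') -> bap
# 3. sums.quotient(x='62') -> -17/62
# 4. sums.minus(x='58') -> -3613/62

Answer: -3613/62


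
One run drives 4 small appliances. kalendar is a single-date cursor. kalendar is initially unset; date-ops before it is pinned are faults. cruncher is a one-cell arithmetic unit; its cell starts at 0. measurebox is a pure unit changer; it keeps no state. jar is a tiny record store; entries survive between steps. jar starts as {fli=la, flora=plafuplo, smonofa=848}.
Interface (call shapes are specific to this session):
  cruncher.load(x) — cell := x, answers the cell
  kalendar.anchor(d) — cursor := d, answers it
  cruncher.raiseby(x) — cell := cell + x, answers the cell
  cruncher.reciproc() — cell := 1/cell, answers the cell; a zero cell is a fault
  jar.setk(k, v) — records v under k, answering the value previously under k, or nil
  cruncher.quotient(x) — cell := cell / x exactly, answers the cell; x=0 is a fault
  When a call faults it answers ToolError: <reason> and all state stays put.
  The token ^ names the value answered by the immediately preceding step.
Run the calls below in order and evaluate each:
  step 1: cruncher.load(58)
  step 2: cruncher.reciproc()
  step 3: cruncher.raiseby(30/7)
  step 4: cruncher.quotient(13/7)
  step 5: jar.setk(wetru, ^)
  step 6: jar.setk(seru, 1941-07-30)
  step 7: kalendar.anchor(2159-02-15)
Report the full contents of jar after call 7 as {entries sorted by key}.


Answer: {fli=la, flora=plafuplo, seru=1941-07-30, smonofa=848, wetru=1747/754}

Derivation:
CALL cruncher.load[x=58]
RET  58
CALL cruncher.reciproc[]
RET  1/58
CALL cruncher.raiseby[x=30/7]
RET  1747/406
CALL cruncher.quotient[x=13/7]
RET  1747/754
CALL jar.setk[k=wetru; v=^]
RET  nil
CALL jar.setk[k=seru; v=1941-07-30]
RET  nil
CALL kalendar.anchor[d=2159-02-15]
RET  2159-02-15


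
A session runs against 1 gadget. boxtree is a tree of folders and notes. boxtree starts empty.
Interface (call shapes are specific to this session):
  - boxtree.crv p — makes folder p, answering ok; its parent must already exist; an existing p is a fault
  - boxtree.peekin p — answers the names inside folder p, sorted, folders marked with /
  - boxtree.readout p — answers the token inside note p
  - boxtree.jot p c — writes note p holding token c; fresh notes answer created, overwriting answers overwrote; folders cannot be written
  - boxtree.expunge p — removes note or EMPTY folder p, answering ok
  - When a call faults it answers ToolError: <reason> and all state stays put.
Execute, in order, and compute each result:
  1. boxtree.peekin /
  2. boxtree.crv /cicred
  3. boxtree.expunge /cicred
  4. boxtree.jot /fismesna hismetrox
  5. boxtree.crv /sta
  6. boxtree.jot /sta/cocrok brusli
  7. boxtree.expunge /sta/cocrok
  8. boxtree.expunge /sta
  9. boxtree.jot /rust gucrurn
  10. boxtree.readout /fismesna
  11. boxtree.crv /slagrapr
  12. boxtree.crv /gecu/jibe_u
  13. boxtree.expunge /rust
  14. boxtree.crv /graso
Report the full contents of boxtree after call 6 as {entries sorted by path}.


>>> boxtree.peekin p=/
  []
>>> boxtree.crv p=/cicred
  ok
>>> boxtree.expunge p=/cicred
  ok
>>> boxtree.jot p=/fismesna c=hismetrox
  created
>>> boxtree.crv p=/sta
  ok
>>> boxtree.jot p=/sta/cocrok c=brusli
  created
>>> boxtree.expunge p=/sta/cocrok
  ok
>>> boxtree.expunge p=/sta
  ok
>>> boxtree.jot p=/rust c=gucrurn
  created
>>> boxtree.readout p=/fismesna
  hismetrox
>>> boxtree.crv p=/slagrapr
  ok
>>> boxtree.crv p=/gecu/jibe_u
  ToolError: no parent
>>> boxtree.expunge p=/rust
  ok
>>> boxtree.crv p=/graso
  ok

Answer: {fismesna=hismetrox, sta/, sta/cocrok=brusli}
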